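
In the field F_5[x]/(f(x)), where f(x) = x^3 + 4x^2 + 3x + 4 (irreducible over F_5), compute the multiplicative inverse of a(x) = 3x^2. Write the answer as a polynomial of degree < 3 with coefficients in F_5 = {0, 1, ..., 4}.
a(x)^(-1) ≡ x^2 + x + 1 (mod f(x))

Since f is irreducible over F_5, F_5[x]/(f) is a field and a(x) ≠ 0 has an inverse. Apply the extended Euclidean algorithm to f(x) and a(x) in F_5[x]: f(x) = (2x + 3)·a(x) + (3x + 4);  a(x) = (x + 2)·(3x + 4) + (2). The last nonzero remainder is the constant 2 = gcd(f, a) in F_5. Back-substituting through the division chain expresses 2 = s(x)·a(x) + t(x)·f(x) with s(x) ≡ 2x^2 + 2x + 2 (mod f), so (2x^2 + 2x + 2)·a(x) ≡ 2 (mod f). Multiplying by 2^(-1) ≡ 3 in F_5 gives a(x)^(-1) ≡ 3·(2x^2 + 2x + 2) ≡ x^2 + x + 1 (mod f). Check: (3x^2)·(x^2 + x + 1) = 3x^4 + 3x^3 + 3x^2 ≡ 1 (mod x^3 + 4x^2 + 3x + 4).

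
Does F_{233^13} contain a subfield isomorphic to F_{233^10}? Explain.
No: F_{233^10} is not a subfield of F_{233^13}

F_{p^m} embeds in F_{p^n} iff m | n. Here 10 ∤ 13 (since 13 = 1·10 + 3 with remainder 3 ≠ 0), so F_{233^10} is not a subfield of F_{233^13}. Equivalently: if it were, the tower law would give 10 = [F_{233^10}:F_233] dividing [F_{233^13}:F_233] = 13, contradiction.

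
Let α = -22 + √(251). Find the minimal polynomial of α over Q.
m_α(x) = x^2 + 44x + 233

From α + 22 = √(251), squaring gives (α + 22)^2 = 251, i.e. α^2 + 44α + 484 = 251, so α^2 + 44α + 233 = 0. The discriminant of x^2 + 44x + 233 is (44)^2 - 4·(233) = 1936 - 932 = 1004, and 4·(251) is not a perfect square in Q since 251 is squarefree and ≠ 1. Hence x^2 + 44x + 233 is irreducible over Q and is the minimal polynomial of α.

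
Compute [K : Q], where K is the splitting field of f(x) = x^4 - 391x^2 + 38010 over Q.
[K : Q] = 4

Solving the quadratic in x^2: x^2 = (391 ± √(391^2 - 4·38010))/2 = (391 ± √841)/2 = (391 ± 29)/2, giving x^2 = 181 or x^2 = 210. So f(x) = (x^2 - 181)(x^2 - 210) and the roots of f are ±√181, ±√210. Hence the splitting field is K = Q(√181, √210). Since 181 and 210 are distinct squarefree integers > 1, their product 38010 is not a perfect square, so √210 ∉ Q(√181). By the tower law [K:Q] = [Q(√181,√210):Q(√181)] · [Q(√181):Q] = 2 · 2 = 4.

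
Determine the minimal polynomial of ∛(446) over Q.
m_α(x) = x^3 - 446

α satisfies α^3 = 446, so x^3 - 446 annihilates α. By the rational root test, a rational root p/q (in lowest terms) of x^3 - 446 would satisfy p^3 = 446 q^3, forcing q = 1 and p^3 = 446; but 446 is not a perfect cube, contradiction. A monic cubic over Q with no rational root is irreducible (any nontrivial factorization would include a linear factor). Hence x^3 - 446 is the minimal polynomial of α, and in particular [Q(α):Q] = 3.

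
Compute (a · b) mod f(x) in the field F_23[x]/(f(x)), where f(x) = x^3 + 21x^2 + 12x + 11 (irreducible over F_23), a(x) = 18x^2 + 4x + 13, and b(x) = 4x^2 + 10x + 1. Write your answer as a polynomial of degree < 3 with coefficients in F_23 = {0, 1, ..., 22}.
a · b ≡ 18x^2 + 22 (mod f(x))

Multiply in F_23[x]: a(x)·b(x) = (18x^2 + 4x + 13)·(4x^2 + 10x + 1) = 3x^4 + 12x^3 + 18x^2 + 19x + 13. This has degree ≥ 3, so divide by f(x) over F_23: 3x^4 + 12x^3 + 18x^2 + 19x + 13 = (3x + 18)·(x^3 + 21x^2 + 12x + 11) + (18x^2 + 22). Hence a·b ≡ 18x^2 + 22 (mod f). (F_23[x]/(f) is a field with 23^3 = 12167 elements since f is irreducible of degree 3.)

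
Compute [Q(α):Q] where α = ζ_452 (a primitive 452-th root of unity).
[Q(α):Q] = 224

The minimal polynomial of ζ_452 over Q is the 452-th cyclotomic polynomial Φ_452(x), which is irreducible over Q and has degree φ(452) = 224. Hence [Q(α):Q] = φ(452) = 224.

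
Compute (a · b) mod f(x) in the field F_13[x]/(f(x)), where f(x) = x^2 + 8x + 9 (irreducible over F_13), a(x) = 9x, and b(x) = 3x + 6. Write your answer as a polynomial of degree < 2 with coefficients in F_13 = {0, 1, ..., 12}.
a · b ≡ 7x + 4 (mod f(x))

Multiply in F_13[x]: a(x)·b(x) = (9x)·(3x + 6) = x^2 + 2x. This has degree ≥ 2, so divide by f(x) over F_13: x^2 + 2x = (1)·(x^2 + 8x + 9) + (7x + 4). Hence a·b ≡ 7x + 4 (mod f). (F_13[x]/(f) is a field with 13^2 = 169 elements since f is irreducible of degree 2.)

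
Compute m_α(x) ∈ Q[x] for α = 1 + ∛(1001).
m_α(x) = x^3 - 3x^2 + 3x - 1002

Set β = α - 1 = ∛(1001), so β^3 = 1001. Then (α - 1)^3 - 1001 = 0, i.e. α is a root of g(x) = (x - 1)^3 - 1001 = x^3 - 3x^2 + 3x - 1002. Since g(x) = h(x - 1) where h(x) = x^3 - 1001, and h is irreducible over Q (because 1001 is not a perfect cube, so h has no rational root, and a monic cubic with no rational root is irreducible), g is also irreducible (irreducibility is preserved under the substitution x → x - 1). Hence m_α(x) = x^3 - 3x^2 + 3x - 1002.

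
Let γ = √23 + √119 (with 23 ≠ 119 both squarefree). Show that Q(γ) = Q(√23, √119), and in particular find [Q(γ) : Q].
[Q(γ) : Q] = 4 (equivalently, Q(γ) = Q(√23, √119))

Obviously Q(γ) ⊆ Q(√23, √119), and [Q(√23, √119):Q] = 4 (since 23, 119 are distinct squarefree integers > 1 with 2737 not a perfect square). To show equality we compute the minimal polynomial of γ. From γ = √23 + √119: γ^2 = 23 + 2√(2737) + 119 = 142 + 2√(2737), so γ^2 - 142 = 2√(2737); squaring, (γ^2 - 142)^2 = 4·2737, i.e. γ^4 - 284γ^2 + 20164 - 10948 = 0, i.e. γ^4 - 284γ^2 + 9216 = 0. So γ is a root of x^4 - 284x^2 + 9216. This polynomial is irreducible over Q: it has no rational root (each ±√23 ± √119 is irrational), and any factorization into two quadratics over Q would force √(2737) ∈ Q (pairing opposite roots) or √23, √119 ∈ Q (other pairings), all impossible. Hence [Q(γ):Q] = 4 = [Q(√23, √119):Q], so Q(γ) = Q(√23, √119).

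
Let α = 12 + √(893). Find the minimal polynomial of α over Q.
m_α(x) = x^2 - 24x - 749

From α - 12 = √(893), squaring gives (α - 12)^2 = 893, i.e. α^2 - 24α + 144 = 893, so α^2 - 24α - 749 = 0. The discriminant of x^2 - 24x - 749 is (-24)^2 - 4·(-749) = 576 + 2996 = 3572, and 4·(893) is not a perfect square in Q since 893 is squarefree and ≠ 1. Hence x^2 - 24x - 749 is irreducible over Q and is the minimal polynomial of α.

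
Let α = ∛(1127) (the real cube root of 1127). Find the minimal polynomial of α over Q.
m_α(x) = x^3 - 1127

α satisfies α^3 = 1127, so x^3 - 1127 annihilates α. By the rational root test, a rational root p/q (in lowest terms) of x^3 - 1127 would satisfy p^3 = 1127 q^3, forcing q = 1 and p^3 = 1127; but 1127 is not a perfect cube, contradiction. A monic cubic over Q with no rational root is irreducible (any nontrivial factorization would include a linear factor). Hence x^3 - 1127 is the minimal polynomial of α, and in particular [Q(α):Q] = 3.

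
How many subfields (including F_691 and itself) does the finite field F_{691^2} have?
F_{691^2} has 2 subfields

The subfields of F_{p^n} are exactly the fields F_{p^d} for d | n (each is the fixed field of the unique index-d subgroup of Gal(F_{p^n}/F_p) ≅ Z/nZ). The divisors of n = 2 are {1, 2}, giving 2 subfields: F_{691^1}, F_{691^2}.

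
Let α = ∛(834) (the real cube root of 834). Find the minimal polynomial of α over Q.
m_α(x) = x^3 - 834

α satisfies α^3 = 834, so x^3 - 834 annihilates α. By the rational root test, a rational root p/q (in lowest terms) of x^3 - 834 would satisfy p^3 = 834 q^3, forcing q = 1 and p^3 = 834; but 834 is not a perfect cube, contradiction. A monic cubic over Q with no rational root is irreducible (any nontrivial factorization would include a linear factor). Hence x^3 - 834 is the minimal polynomial of α, and in particular [Q(α):Q] = 3.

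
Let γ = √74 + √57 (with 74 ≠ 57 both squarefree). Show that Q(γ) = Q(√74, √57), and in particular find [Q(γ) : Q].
[Q(γ) : Q] = 4 (equivalently, Q(γ) = Q(√74, √57))

Obviously Q(γ) ⊆ Q(√74, √57), and [Q(√74, √57):Q] = 4 (since 74, 57 are distinct squarefree integers > 1 with 4218 not a perfect square). To show equality we compute the minimal polynomial of γ. From γ = √74 + √57: γ^2 = 74 + 2√(4218) + 57 = 131 + 2√(4218), so γ^2 - 131 = 2√(4218); squaring, (γ^2 - 131)^2 = 4·4218, i.e. γ^4 - 262γ^2 + 17161 - 16872 = 0, i.e. γ^4 - 262γ^2 + 289 = 0. So γ is a root of x^4 - 262x^2 + 289. This polynomial is irreducible over Q: it has no rational root (each ±√74 ± √57 is irrational), and any factorization into two quadratics over Q would force √(4218) ∈ Q (pairing opposite roots) or √74, √57 ∈ Q (other pairings), all impossible. Hence [Q(γ):Q] = 4 = [Q(√74, √57):Q], so Q(γ) = Q(√74, √57).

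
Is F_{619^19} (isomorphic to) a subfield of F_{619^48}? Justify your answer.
No: F_{619^19} is not a subfield of F_{619^48}

F_{p^m} embeds in F_{p^n} iff m | n. Here 19 ∤ 48 (since 48 = 2·19 + 10 with remainder 10 ≠ 0), so F_{619^19} is not a subfield of F_{619^48}. Equivalently: if it were, the tower law would give 19 = [F_{619^19}:F_619] dividing [F_{619^48}:F_619] = 48, contradiction.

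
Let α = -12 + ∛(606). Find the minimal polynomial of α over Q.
m_α(x) = x^3 + 36x^2 + 432x + 1122

Set β = α + 12 = ∛(606), so β^3 = 606. Then (α + 12)^3 - 606 = 0, i.e. α is a root of g(x) = (x + 12)^3 - 606 = x^3 + 36x^2 + 432x + 1122. Since g(x) = h(x + 12) where h(x) = x^3 - 606, and h is irreducible over Q (because 606 is not a perfect cube, so h has no rational root, and a monic cubic with no rational root is irreducible), g is also irreducible (irreducibility is preserved under the substitution x → x + 12). Hence m_α(x) = x^3 + 36x^2 + 432x + 1122.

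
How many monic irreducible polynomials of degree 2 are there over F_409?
There are 83436 monic irreducible polynomials of degree 2 over F_409

Each element of F_{409^2} that lies in no proper subfield is a root of exactly one monic irreducible of degree 2 over F_409, and each such polynomial has 2 distinct roots in F_{409^2}. By Möbius inversion the count is N_409(2) = (1/2) Σ_{d|2} μ(2/d) · 409^d = (1/2)(μ(2)·409^1 + μ(1)·409^2) = 166872/2 = 83436.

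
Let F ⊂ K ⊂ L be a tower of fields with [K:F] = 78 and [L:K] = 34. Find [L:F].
[L:F] = 2652

The tower law says that for any tower of field extensions F ⊂ K ⊂ L with finite degrees, [L:F] = [L:K] · [K:F]. Here this gives [L:F] = 34 · 78 = 2652.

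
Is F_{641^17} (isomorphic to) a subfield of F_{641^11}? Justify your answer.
No: F_{641^17} is not a subfield of F_{641^11}

F_{p^m} embeds in F_{p^n} iff m | n. Here 17 ∤ 11 (since 11 = 0·17 + 11 with remainder 11 ≠ 0), so F_{641^17} is not a subfield of F_{641^11}. Equivalently: if it were, the tower law would give 17 = [F_{641^17}:F_641] dividing [F_{641^11}:F_641] = 11, contradiction.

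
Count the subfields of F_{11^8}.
F_{11^8} has 4 subfields

The subfields of F_{p^n} are exactly the fields F_{p^d} for d | n (each is the fixed field of the unique index-d subgroup of Gal(F_{p^n}/F_p) ≅ Z/nZ). The divisors of n = 8 are {1, 2, 4, 8}, giving 4 subfields: F_{11^1}, F_{11^2}, F_{11^4}, F_{11^8}.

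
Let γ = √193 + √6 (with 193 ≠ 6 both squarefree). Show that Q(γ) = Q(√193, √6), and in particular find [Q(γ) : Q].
[Q(γ) : Q] = 4 (equivalently, Q(γ) = Q(√193, √6))

Obviously Q(γ) ⊆ Q(√193, √6), and [Q(√193, √6):Q] = 4 (since 193, 6 are distinct squarefree integers > 1 with 1158 not a perfect square). To show equality we compute the minimal polynomial of γ. From γ = √193 + √6: γ^2 = 193 + 2√(1158) + 6 = 199 + 2√(1158), so γ^2 - 199 = 2√(1158); squaring, (γ^2 - 199)^2 = 4·1158, i.e. γ^4 - 398γ^2 + 39601 - 4632 = 0, i.e. γ^4 - 398γ^2 + 34969 = 0. So γ is a root of x^4 - 398x^2 + 34969. This polynomial is irreducible over Q: it has no rational root (each ±√193 ± √6 is irrational), and any factorization into two quadratics over Q would force √(1158) ∈ Q (pairing opposite roots) or √193, √6 ∈ Q (other pairings), all impossible. Hence [Q(γ):Q] = 4 = [Q(√193, √6):Q], so Q(γ) = Q(√193, √6).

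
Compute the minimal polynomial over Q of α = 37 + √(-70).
m_α(x) = x^2 - 74x + 1439

From α - 37 = √(-70), squaring gives (α - 37)^2 = -70, i.e. α^2 - 74α + 1369 = -70, so α^2 - 74α + 1439 = 0. The discriminant of x^2 - 74x + 1439 is (-74)^2 - 4·(1439) = 5476 - 5756 = -280, and 4·(-70) is not a perfect square in Q since -70 is squarefree and ≠ 1. Hence x^2 - 74x + 1439 is irreducible over Q and is the minimal polynomial of α.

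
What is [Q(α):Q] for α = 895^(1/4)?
[Q(α):Q] = 4

α is a root of x^4 - 895. By Eisenstein's criterion at the prime p = 5 (which divides the constant term 895 but p^2 = 25 does not, since 895 is squarefree), x^4 - 895 is irreducible over Q. Hence [Q(α):Q] = 4.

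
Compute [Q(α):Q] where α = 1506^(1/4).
[Q(α):Q] = 4

α is a root of x^4 - 1506. By Eisenstein's criterion at the prime p = 2 (which divides the constant term 1506 but p^2 = 4 does not, since 1506 is squarefree), x^4 - 1506 is irreducible over Q. Hence [Q(α):Q] = 4.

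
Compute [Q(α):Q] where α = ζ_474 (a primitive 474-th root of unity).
[Q(α):Q] = 156

The minimal polynomial of ζ_474 over Q is the 474-th cyclotomic polynomial Φ_474(x), which is irreducible over Q and has degree φ(474) = 156. Hence [Q(α):Q] = φ(474) = 156.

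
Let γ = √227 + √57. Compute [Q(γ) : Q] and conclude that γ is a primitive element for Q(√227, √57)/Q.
[Q(γ) : Q] = 4 (equivalently, Q(γ) = Q(√227, √57))

Obviously Q(γ) ⊆ Q(√227, √57), and [Q(√227, √57):Q] = 4 (since 227, 57 are distinct squarefree integers > 1 with 12939 not a perfect square). To show equality we compute the minimal polynomial of γ. From γ = √227 + √57: γ^2 = 227 + 2√(12939) + 57 = 284 + 2√(12939), so γ^2 - 284 = 2√(12939); squaring, (γ^2 - 284)^2 = 4·12939, i.e. γ^4 - 568γ^2 + 80656 - 51756 = 0, i.e. γ^4 - 568γ^2 + 28900 = 0. So γ is a root of x^4 - 568x^2 + 28900. This polynomial is irreducible over Q: it has no rational root (each ±√227 ± √57 is irrational), and any factorization into two quadratics over Q would force √(12939) ∈ Q (pairing opposite roots) or √227, √57 ∈ Q (other pairings), all impossible. Hence [Q(γ):Q] = 4 = [Q(√227, √57):Q], so Q(γ) = Q(√227, √57).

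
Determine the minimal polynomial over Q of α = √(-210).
m_α(x) = x^2 + 210

α satisfies α^2 + 210 = 0, so x^2 + 210 annihilates α. Since d = -210 is squarefree and ≠ 1, it is not a perfect square in Q, so x^2 + 210 has no rational root and is therefore irreducible over Q (a degree-2 polynomial over a field is irreducible iff it has no root). Hence m_α(x) = x^2 + 210.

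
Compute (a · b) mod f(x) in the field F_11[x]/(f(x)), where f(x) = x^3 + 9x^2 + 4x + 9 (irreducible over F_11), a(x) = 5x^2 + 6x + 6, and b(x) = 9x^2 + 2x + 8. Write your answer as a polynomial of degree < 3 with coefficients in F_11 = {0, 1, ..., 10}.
a · b ≡ 3x^2 + 7x + 4 (mod f(x))

Multiply in F_11[x]: a(x)·b(x) = (5x^2 + 6x + 6)·(9x^2 + 2x + 8) = x^4 + 9x^3 + 7x^2 + 5x + 4. This has degree ≥ 3, so divide by f(x) over F_11: x^4 + 9x^3 + 7x^2 + 5x + 4 = (x)·(x^3 + 9x^2 + 4x + 9) + (3x^2 + 7x + 4). Hence a·b ≡ 3x^2 + 7x + 4 (mod f). (F_11[x]/(f) is a field with 11^3 = 1331 elements since f is irreducible of degree 3.)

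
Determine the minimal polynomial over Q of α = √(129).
m_α(x) = x^2 - 129

α satisfies α^2 - 129 = 0, so x^2 - 129 annihilates α. Since d = 129 is squarefree and ≠ 1, it is not a perfect square in Q, so x^2 - 129 has no rational root and is therefore irreducible over Q (a degree-2 polynomial over a field is irreducible iff it has no root). Hence m_α(x) = x^2 - 129.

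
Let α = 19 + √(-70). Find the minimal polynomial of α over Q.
m_α(x) = x^2 - 38x + 431

From α - 19 = √(-70), squaring gives (α - 19)^2 = -70, i.e. α^2 - 38α + 361 = -70, so α^2 - 38α + 431 = 0. The discriminant of x^2 - 38x + 431 is (-38)^2 - 4·(431) = 1444 - 1724 = -280, and 4·(-70) is not a perfect square in Q since -70 is squarefree and ≠ 1. Hence x^2 - 38x + 431 is irreducible over Q and is the minimal polynomial of α.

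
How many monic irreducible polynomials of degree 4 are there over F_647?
There are 43808269068 monic irreducible polynomials of degree 4 over F_647

Each element of F_{647^4} that lies in no proper subfield is a root of exactly one monic irreducible of degree 4 over F_647, and each such polynomial has 4 distinct roots in F_{647^4}. By Möbius inversion the count is N_647(4) = (1/4) Σ_{d|4} μ(4/d) · 647^d = (1/4)(μ(4)·647^1 + μ(2)·647^2 + μ(1)·647^4) = 175233076272/4 = 43808269068.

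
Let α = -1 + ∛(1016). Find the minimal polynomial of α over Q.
m_α(x) = x^3 + 3x^2 + 3x - 1015

Set β = α + 1 = ∛(1016), so β^3 = 1016. Then (α + 1)^3 - 1016 = 0, i.e. α is a root of g(x) = (x + 1)^3 - 1016 = x^3 + 3x^2 + 3x - 1015. Since g(x) = h(x + 1) where h(x) = x^3 - 1016, and h is irreducible over Q (because 1016 is not a perfect cube, so h has no rational root, and a monic cubic with no rational root is irreducible), g is also irreducible (irreducibility is preserved under the substitution x → x + 1). Hence m_α(x) = x^3 + 3x^2 + 3x - 1015.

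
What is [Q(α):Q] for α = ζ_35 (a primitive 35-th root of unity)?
[Q(α):Q] = 24

The minimal polynomial of ζ_35 over Q is the 35-th cyclotomic polynomial Φ_35(x), which is irreducible over Q and has degree φ(35) = 24. Hence [Q(α):Q] = φ(35) = 24.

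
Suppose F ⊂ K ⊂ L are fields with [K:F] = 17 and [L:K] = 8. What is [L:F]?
[L:F] = 136

The tower law says that for any tower of field extensions F ⊂ K ⊂ L with finite degrees, [L:F] = [L:K] · [K:F]. Here this gives [L:F] = 8 · 17 = 136.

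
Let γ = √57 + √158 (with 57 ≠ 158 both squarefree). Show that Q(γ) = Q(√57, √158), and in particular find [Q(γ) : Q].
[Q(γ) : Q] = 4 (equivalently, Q(γ) = Q(√57, √158))

Obviously Q(γ) ⊆ Q(√57, √158), and [Q(√57, √158):Q] = 4 (since 57, 158 are distinct squarefree integers > 1 with 9006 not a perfect square). To show equality we compute the minimal polynomial of γ. From γ = √57 + √158: γ^2 = 57 + 2√(9006) + 158 = 215 + 2√(9006), so γ^2 - 215 = 2√(9006); squaring, (γ^2 - 215)^2 = 4·9006, i.e. γ^4 - 430γ^2 + 46225 - 36024 = 0, i.e. γ^4 - 430γ^2 + 10201 = 0. So γ is a root of x^4 - 430x^2 + 10201. This polynomial is irreducible over Q: it has no rational root (each ±√57 ± √158 is irrational), and any factorization into two quadratics over Q would force √(9006) ∈ Q (pairing opposite roots) or √57, √158 ∈ Q (other pairings), all impossible. Hence [Q(γ):Q] = 4 = [Q(√57, √158):Q], so Q(γ) = Q(√57, √158).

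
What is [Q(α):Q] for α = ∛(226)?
[Q(α):Q] = 3

The minimal polynomial of α is x^3 - 226, irreducible over Q since 226 is not a perfect cube (so x^3 - 226 has no rational root). Hence [Q(α):Q] = deg(m_α) = 3.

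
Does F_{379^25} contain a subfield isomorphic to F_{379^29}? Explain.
No: F_{379^29} is not a subfield of F_{379^25}

F_{p^m} embeds in F_{p^n} iff m | n. Here 29 ∤ 25 (since 25 = 0·29 + 25 with remainder 25 ≠ 0), so F_{379^29} is not a subfield of F_{379^25}. Equivalently: if it were, the tower law would give 29 = [F_{379^29}:F_379] dividing [F_{379^25}:F_379] = 25, contradiction.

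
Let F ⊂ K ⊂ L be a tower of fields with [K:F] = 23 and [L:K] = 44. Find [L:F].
[L:F] = 1012

The tower law says that for any tower of field extensions F ⊂ K ⊂ L with finite degrees, [L:F] = [L:K] · [K:F]. Here this gives [L:F] = 44 · 23 = 1012.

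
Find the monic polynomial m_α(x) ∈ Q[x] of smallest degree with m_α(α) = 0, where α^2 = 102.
m_α(x) = x^2 - 102

α satisfies α^2 - 102 = 0, so x^2 - 102 annihilates α. Since d = 102 is squarefree and ≠ 1, it is not a perfect square in Q, so x^2 - 102 has no rational root and is therefore irreducible over Q (a degree-2 polynomial over a field is irreducible iff it has no root). Hence m_α(x) = x^2 - 102.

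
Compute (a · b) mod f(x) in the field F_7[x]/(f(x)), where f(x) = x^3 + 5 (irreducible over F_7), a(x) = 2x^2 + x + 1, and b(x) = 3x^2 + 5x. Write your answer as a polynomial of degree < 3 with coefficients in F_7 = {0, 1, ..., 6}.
a · b ≡ x^2 + 3x + 5 (mod f(x))

Multiply in F_7[x]: a(x)·b(x) = (2x^2 + x + 1)·(3x^2 + 5x) = 6x^4 + 6x^3 + x^2 + 5x. This has degree ≥ 3, so divide by f(x) over F_7: 6x^4 + 6x^3 + x^2 + 5x = (6x + 6)·(x^3 + 5) + (x^2 + 3x + 5). Hence a·b ≡ x^2 + 3x + 5 (mod f). (F_7[x]/(f) is a field with 7^3 = 343 elements since f is irreducible of degree 3.)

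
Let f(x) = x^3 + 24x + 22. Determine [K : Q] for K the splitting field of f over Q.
[K : Q] = 6

By the rational root test, any rational root of the monic integer polynomial f(x) = x^3 + 24x + 22 must be an integer dividing the constant term 22, i.e. one of ±{1, 2, 11, 22}. Evaluating: f(1) = 47, f(-1) = -3, f(2) = 78, f(-2) = -34, f(11) = 1617, f(-11) = -1573, f(22) = 11198, f(-22) = -11154; none is 0, so f has no rational root and is therefore irreducible over Q (a cubic with no linear factor over a field is irreducible). For an irreducible cubic, the Galois group is A_3 or S_3 according as the discriminant disc(f) = -4a^3 - 27b^2 = -4·(24)^3 - 27·(22)^2 = -68364 is or is not a square in Q. Here disc(f) = -68364 is not a perfect square in Q, so the Galois group of f over Q is not contained in A_3 and must be all of S_3. The splitting field has degree |S_3| = 6 over Q, so [K : Q] = 6.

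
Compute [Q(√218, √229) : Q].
[Q(√218, √229) : Q] = 4

[Q(√218):Q] = 2 (min poly x^2 - 218, irreducible since 218 is squarefree > 1). For the top step, suppose √229 ∈ Q(√218), say √229 = c + d√218 with c, d ∈ Q. Squaring: 229 = c^2 + 218d^2 + 2cd√218. Since √218 ∉ Q this forces 2cd = 0. If d = 0 then √229 = c ∈ Q, contradicting 229 squarefree > 1. If c = 0 then 229 = 218d^2, so 218·229 = (218d)^2 is a perfect square in Q — but 218·229 = 49922 is not a perfect square (since 218 and 229 are distinct squarefree integers). Contradiction. Hence √229 ∉ Q(√218), so x^2 - 229 stays irreducible over Q(√218) and [Q(√218, √229) : Q(√218)] = 2. By the tower law, [Q(√218, √229) : Q] = 2 · 2 = 4.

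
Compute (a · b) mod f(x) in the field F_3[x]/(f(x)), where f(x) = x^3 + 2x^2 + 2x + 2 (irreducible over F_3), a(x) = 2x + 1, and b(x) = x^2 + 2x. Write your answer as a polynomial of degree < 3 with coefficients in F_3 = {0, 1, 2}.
a · b ≡ x^2 + x + 2 (mod f(x))

Multiply in F_3[x]: a(x)·b(x) = (2x + 1)·(x^2 + 2x) = 2x^3 + 2x^2 + 2x. This has degree ≥ 3, so divide by f(x) over F_3: 2x^3 + 2x^2 + 2x = (2)·(x^3 + 2x^2 + 2x + 2) + (x^2 + x + 2). Hence a·b ≡ x^2 + x + 2 (mod f). (F_3[x]/(f) is a field with 3^3 = 27 elements since f is irreducible of degree 3.)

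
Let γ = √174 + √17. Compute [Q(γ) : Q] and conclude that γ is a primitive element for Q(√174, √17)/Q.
[Q(γ) : Q] = 4 (equivalently, Q(γ) = Q(√174, √17))

Obviously Q(γ) ⊆ Q(√174, √17), and [Q(√174, √17):Q] = 4 (since 174, 17 are distinct squarefree integers > 1 with 2958 not a perfect square). To show equality we compute the minimal polynomial of γ. From γ = √174 + √17: γ^2 = 174 + 2√(2958) + 17 = 191 + 2√(2958), so γ^2 - 191 = 2√(2958); squaring, (γ^2 - 191)^2 = 4·2958, i.e. γ^4 - 382γ^2 + 36481 - 11832 = 0, i.e. γ^4 - 382γ^2 + 24649 = 0. So γ is a root of x^4 - 382x^2 + 24649. This polynomial is irreducible over Q: it has no rational root (each ±√174 ± √17 is irrational), and any factorization into two quadratics over Q would force √(2958) ∈ Q (pairing opposite roots) or √174, √17 ∈ Q (other pairings), all impossible. Hence [Q(γ):Q] = 4 = [Q(√174, √17):Q], so Q(γ) = Q(√174, √17).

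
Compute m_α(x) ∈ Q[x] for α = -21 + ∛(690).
m_α(x) = x^3 + 63x^2 + 1323x + 8571

Set β = α + 21 = ∛(690), so β^3 = 690. Then (α + 21)^3 - 690 = 0, i.e. α is a root of g(x) = (x + 21)^3 - 690 = x^3 + 63x^2 + 1323x + 8571. Since g(x) = h(x + 21) where h(x) = x^3 - 690, and h is irreducible over Q (because 690 is not a perfect cube, so h has no rational root, and a monic cubic with no rational root is irreducible), g is also irreducible (irreducibility is preserved under the substitution x → x + 21). Hence m_α(x) = x^3 + 63x^2 + 1323x + 8571.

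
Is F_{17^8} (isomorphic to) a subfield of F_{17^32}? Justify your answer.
Yes: F_{17^8} is a subfield of F_{17^32}

F_{p^m} embeds in F_{p^n} iff m | n (since F_{p^n} is the splitting field of x^(p^n) - x, and F_{p^m} ⊂ F_{p^n} forces p^n to be a power of p^m, i.e. m | n; conversely if m | n then every root of x^(p^m) - x is a root of x^(p^n) - x). Here 8 | 32 (since 32 = 4·8), so F_{17^8} is a subfield of F_{17^32}, and [F_{17^32} : F_{17^8}] = 32/8 = 4.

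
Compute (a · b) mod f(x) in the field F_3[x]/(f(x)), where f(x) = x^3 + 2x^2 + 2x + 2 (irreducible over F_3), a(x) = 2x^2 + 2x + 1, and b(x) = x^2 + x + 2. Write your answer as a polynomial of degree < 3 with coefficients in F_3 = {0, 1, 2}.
a · b ≡ x + 2 (mod f(x))

Multiply in F_3[x]: a(x)·b(x) = (2x^2 + 2x + 1)·(x^2 + x + 2) = 2x^4 + x^3 + x^2 + 2x + 2. This has degree ≥ 3, so divide by f(x) over F_3: 2x^4 + x^3 + x^2 + 2x + 2 = (2x)·(x^3 + 2x^2 + 2x + 2) + (x + 2). Hence a·b ≡ x + 2 (mod f). (F_3[x]/(f) is a field with 3^3 = 27 elements since f is irreducible of degree 3.)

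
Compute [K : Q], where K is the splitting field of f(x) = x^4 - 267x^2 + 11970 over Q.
[K : Q] = 4

Solving the quadratic in x^2: x^2 = (267 ± √(267^2 - 4·11970))/2 = (267 ± √23409)/2 = (267 ± 153)/2, giving x^2 = 57 or x^2 = 210. So f(x) = (x^2 - 57)(x^2 - 210) and the roots of f are ±√57, ±√210. Hence the splitting field is K = Q(√57, √210). Since 57 and 210 are distinct squarefree integers > 1, their product 11970 is not a perfect square, so √210 ∉ Q(√57). By the tower law [K:Q] = [Q(√57,√210):Q(√57)] · [Q(√57):Q] = 2 · 2 = 4.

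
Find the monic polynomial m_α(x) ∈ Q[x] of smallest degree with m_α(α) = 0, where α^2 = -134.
m_α(x) = x^2 + 134

α satisfies α^2 + 134 = 0, so x^2 + 134 annihilates α. Since d = -134 is squarefree and ≠ 1, it is not a perfect square in Q, so x^2 + 134 has no rational root and is therefore irreducible over Q (a degree-2 polynomial over a field is irreducible iff it has no root). Hence m_α(x) = x^2 + 134.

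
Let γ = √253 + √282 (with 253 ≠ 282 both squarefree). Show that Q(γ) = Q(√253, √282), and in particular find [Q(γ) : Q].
[Q(γ) : Q] = 4 (equivalently, Q(γ) = Q(√253, √282))

Obviously Q(γ) ⊆ Q(√253, √282), and [Q(√253, √282):Q] = 4 (since 253, 282 are distinct squarefree integers > 1 with 71346 not a perfect square). To show equality we compute the minimal polynomial of γ. From γ = √253 + √282: γ^2 = 253 + 2√(71346) + 282 = 535 + 2√(71346), so γ^2 - 535 = 2√(71346); squaring, (γ^2 - 535)^2 = 4·71346, i.e. γ^4 - 1070γ^2 + 286225 - 285384 = 0, i.e. γ^4 - 1070γ^2 + 841 = 0. So γ is a root of x^4 - 1070x^2 + 841. This polynomial is irreducible over Q: it has no rational root (each ±√253 ± √282 is irrational), and any factorization into two quadratics over Q would force √(71346) ∈ Q (pairing opposite roots) or √253, √282 ∈ Q (other pairings), all impossible. Hence [Q(γ):Q] = 4 = [Q(√253, √282):Q], so Q(γ) = Q(√253, √282).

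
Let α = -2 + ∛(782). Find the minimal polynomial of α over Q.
m_α(x) = x^3 + 6x^2 + 12x - 774

Set β = α + 2 = ∛(782), so β^3 = 782. Then (α + 2)^3 - 782 = 0, i.e. α is a root of g(x) = (x + 2)^3 - 782 = x^3 + 6x^2 + 12x - 774. Since g(x) = h(x + 2) where h(x) = x^3 - 782, and h is irreducible over Q (because 782 is not a perfect cube, so h has no rational root, and a monic cubic with no rational root is irreducible), g is also irreducible (irreducibility is preserved under the substitution x → x + 2). Hence m_α(x) = x^3 + 6x^2 + 12x - 774.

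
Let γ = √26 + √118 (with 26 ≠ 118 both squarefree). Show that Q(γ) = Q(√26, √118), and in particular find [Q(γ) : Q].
[Q(γ) : Q] = 4 (equivalently, Q(γ) = Q(√26, √118))

Obviously Q(γ) ⊆ Q(√26, √118), and [Q(√26, √118):Q] = 4 (since 26, 118 are distinct squarefree integers > 1 with 3068 not a perfect square). To show equality we compute the minimal polynomial of γ. From γ = √26 + √118: γ^2 = 26 + 2√(3068) + 118 = 144 + 2√(3068), so γ^2 - 144 = 2√(3068); squaring, (γ^2 - 144)^2 = 4·3068, i.e. γ^4 - 288γ^2 + 20736 - 12272 = 0, i.e. γ^4 - 288γ^2 + 8464 = 0. So γ is a root of x^4 - 288x^2 + 8464. This polynomial is irreducible over Q: it has no rational root (each ±√26 ± √118 is irrational), and any factorization into two quadratics over Q would force √(3068) ∈ Q (pairing opposite roots) or √26, √118 ∈ Q (other pairings), all impossible. Hence [Q(γ):Q] = 4 = [Q(√26, √118):Q], so Q(γ) = Q(√26, √118).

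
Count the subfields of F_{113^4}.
F_{113^4} has 3 subfields

The subfields of F_{p^n} are exactly the fields F_{p^d} for d | n (each is the fixed field of the unique index-d subgroup of Gal(F_{p^n}/F_p) ≅ Z/nZ). The divisors of n = 4 are {1, 2, 4}, giving 3 subfields: F_{113^1}, F_{113^2}, F_{113^4}.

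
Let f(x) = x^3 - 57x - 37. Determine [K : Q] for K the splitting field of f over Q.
[K : Q] = 6

By the rational root test, any rational root of the monic integer polynomial f(x) = x^3 - 57x - 37 must be an integer dividing the constant term -37, i.e. one of ±{1, 37}. Evaluating: f(1) = -93, f(-1) = 19, f(37) = 48507, f(-37) = -48581; none is 0, so f has no rational root and is therefore irreducible over Q (a cubic with no linear factor over a field is irreducible). For an irreducible cubic, the Galois group is A_3 or S_3 according as the discriminant disc(f) = -4a^3 - 27b^2 = -4·(-57)^3 - 27·(-37)^2 = 703809 is or is not a square in Q. Here disc(f) = 703809 is not a perfect square in Q, so the Galois group of f over Q is not contained in A_3 and must be all of S_3. The splitting field has degree |S_3| = 6 over Q, so [K : Q] = 6.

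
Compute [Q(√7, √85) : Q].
[Q(√7, √85) : Q] = 4

[Q(√7):Q] = 2 (min poly x^2 - 7, irreducible since 7 is squarefree > 1). For the top step, suppose √85 ∈ Q(√7), say √85 = c + d√7 with c, d ∈ Q. Squaring: 85 = c^2 + 7d^2 + 2cd√7. Since √7 ∉ Q this forces 2cd = 0. If d = 0 then √85 = c ∈ Q, contradicting 85 squarefree > 1. If c = 0 then 85 = 7d^2, so 7·85 = (7d)^2 is a perfect square in Q — but 7·85 = 595 is not a perfect square (since 7 and 85 are distinct squarefree integers). Contradiction. Hence √85 ∉ Q(√7), so x^2 - 85 stays irreducible over Q(√7) and [Q(√7, √85) : Q(√7)] = 2. By the tower law, [Q(√7, √85) : Q] = 2 · 2 = 4.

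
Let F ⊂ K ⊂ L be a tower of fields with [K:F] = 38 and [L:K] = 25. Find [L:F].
[L:F] = 950

The tower law says that for any tower of field extensions F ⊂ K ⊂ L with finite degrees, [L:F] = [L:K] · [K:F]. Here this gives [L:F] = 25 · 38 = 950.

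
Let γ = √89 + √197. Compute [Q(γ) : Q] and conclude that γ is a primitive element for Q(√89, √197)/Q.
[Q(γ) : Q] = 4 (equivalently, Q(γ) = Q(√89, √197))

Obviously Q(γ) ⊆ Q(√89, √197), and [Q(√89, √197):Q] = 4 (since 89, 197 are distinct squarefree integers > 1 with 17533 not a perfect square). To show equality we compute the minimal polynomial of γ. From γ = √89 + √197: γ^2 = 89 + 2√(17533) + 197 = 286 + 2√(17533), so γ^2 - 286 = 2√(17533); squaring, (γ^2 - 286)^2 = 4·17533, i.e. γ^4 - 572γ^2 + 81796 - 70132 = 0, i.e. γ^4 - 572γ^2 + 11664 = 0. So γ is a root of x^4 - 572x^2 + 11664. This polynomial is irreducible over Q: it has no rational root (each ±√89 ± √197 is irrational), and any factorization into two quadratics over Q would force √(17533) ∈ Q (pairing opposite roots) or √89, √197 ∈ Q (other pairings), all impossible. Hence [Q(γ):Q] = 4 = [Q(√89, √197):Q], so Q(γ) = Q(√89, √197).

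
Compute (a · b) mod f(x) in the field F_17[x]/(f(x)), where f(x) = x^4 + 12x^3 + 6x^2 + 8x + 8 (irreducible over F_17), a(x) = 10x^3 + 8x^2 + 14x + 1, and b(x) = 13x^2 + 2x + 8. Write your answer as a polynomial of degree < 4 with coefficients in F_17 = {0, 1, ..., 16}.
a · b ≡ 2x^3 + 14x^2 + 5x + 4 (mod f(x))

Multiply in F_17[x]: a(x)·b(x) = (10x^3 + 8x^2 + 14x + 1)·(13x^2 + 2x + 8) = 11x^5 + 5x^4 + 6x^3 + 3x^2 + 12x + 8. This has degree ≥ 4, so divide by f(x) over F_17: 11x^5 + 5x^4 + 6x^3 + 3x^2 + 12x + 8 = (11x + 9)·(x^4 + 12x^3 + 6x^2 + 8x + 8) + (2x^3 + 14x^2 + 5x + 4). Hence a·b ≡ 2x^3 + 14x^2 + 5x + 4 (mod f). (F_17[x]/(f) is a field with 17^4 = 83521 elements since f is irreducible of degree 4.)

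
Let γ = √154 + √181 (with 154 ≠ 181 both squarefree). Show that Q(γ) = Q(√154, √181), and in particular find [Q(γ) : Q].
[Q(γ) : Q] = 4 (equivalently, Q(γ) = Q(√154, √181))

Obviously Q(γ) ⊆ Q(√154, √181), and [Q(√154, √181):Q] = 4 (since 154, 181 are distinct squarefree integers > 1 with 27874 not a perfect square). To show equality we compute the minimal polynomial of γ. From γ = √154 + √181: γ^2 = 154 + 2√(27874) + 181 = 335 + 2√(27874), so γ^2 - 335 = 2√(27874); squaring, (γ^2 - 335)^2 = 4·27874, i.e. γ^4 - 670γ^2 + 112225 - 111496 = 0, i.e. γ^4 - 670γ^2 + 729 = 0. So γ is a root of x^4 - 670x^2 + 729. This polynomial is irreducible over Q: it has no rational root (each ±√154 ± √181 is irrational), and any factorization into two quadratics over Q would force √(27874) ∈ Q (pairing opposite roots) or √154, √181 ∈ Q (other pairings), all impossible. Hence [Q(γ):Q] = 4 = [Q(√154, √181):Q], so Q(γ) = Q(√154, √181).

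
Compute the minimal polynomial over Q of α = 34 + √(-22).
m_α(x) = x^2 - 68x + 1178

From α - 34 = √(-22), squaring gives (α - 34)^2 = -22, i.e. α^2 - 68α + 1156 = -22, so α^2 - 68α + 1178 = 0. The discriminant of x^2 - 68x + 1178 is (-68)^2 - 4·(1178) = 4624 - 4712 = -88, and 4·(-22) is not a perfect square in Q since -22 is squarefree and ≠ 1. Hence x^2 - 68x + 1178 is irreducible over Q and is the minimal polynomial of α.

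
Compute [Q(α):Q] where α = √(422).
[Q(α):Q] = 2

[Q(α):Q] equals the degree of the minimal polynomial of α. Here α^2 = 422 and x^2 - 422 is irreducible (d = 422 is squarefree, ≠ 1, hence not a square), so deg(m_α) = 2. Thus [Q(α):Q] = 2.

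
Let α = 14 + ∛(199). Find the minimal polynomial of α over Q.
m_α(x) = x^3 - 42x^2 + 588x - 2943

Set β = α - 14 = ∛(199), so β^3 = 199. Then (α - 14)^3 - 199 = 0, i.e. α is a root of g(x) = (x - 14)^3 - 199 = x^3 - 42x^2 + 588x - 2943. Since g(x) = h(x - 14) where h(x) = x^3 - 199, and h is irreducible over Q (because 199 is not a perfect cube, so h has no rational root, and a monic cubic with no rational root is irreducible), g is also irreducible (irreducibility is preserved under the substitution x → x - 14). Hence m_α(x) = x^3 - 42x^2 + 588x - 2943.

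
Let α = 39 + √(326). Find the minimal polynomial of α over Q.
m_α(x) = x^2 - 78x + 1195

From α - 39 = √(326), squaring gives (α - 39)^2 = 326, i.e. α^2 - 78α + 1521 = 326, so α^2 - 78α + 1195 = 0. The discriminant of x^2 - 78x + 1195 is (-78)^2 - 4·(1195) = 6084 - 4780 = 1304, and 4·(326) is not a perfect square in Q since 326 is squarefree and ≠ 1. Hence x^2 - 78x + 1195 is irreducible over Q and is the minimal polynomial of α.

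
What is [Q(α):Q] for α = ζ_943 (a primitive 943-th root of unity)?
[Q(α):Q] = 880

The minimal polynomial of ζ_943 over Q is the 943-th cyclotomic polynomial Φ_943(x), which is irreducible over Q and has degree φ(943) = 880. Hence [Q(α):Q] = φ(943) = 880.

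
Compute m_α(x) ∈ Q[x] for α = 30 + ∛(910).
m_α(x) = x^3 - 90x^2 + 2700x - 27910

Set β = α - 30 = ∛(910), so β^3 = 910. Then (α - 30)^3 - 910 = 0, i.e. α is a root of g(x) = (x - 30)^3 - 910 = x^3 - 90x^2 + 2700x - 27910. Since g(x) = h(x - 30) where h(x) = x^3 - 910, and h is irreducible over Q (because 910 is not a perfect cube, so h has no rational root, and a monic cubic with no rational root is irreducible), g is also irreducible (irreducibility is preserved under the substitution x → x - 30). Hence m_α(x) = x^3 - 90x^2 + 2700x - 27910.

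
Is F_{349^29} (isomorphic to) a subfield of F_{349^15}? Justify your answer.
No: F_{349^29} is not a subfield of F_{349^15}

F_{p^m} embeds in F_{p^n} iff m | n. Here 29 ∤ 15 (since 15 = 0·29 + 15 with remainder 15 ≠ 0), so F_{349^29} is not a subfield of F_{349^15}. Equivalently: if it were, the tower law would give 29 = [F_{349^29}:F_349] dividing [F_{349^15}:F_349] = 15, contradiction.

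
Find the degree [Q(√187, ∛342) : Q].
[Q(√187, ∛342) : Q] = 6

Let L = Q(√187, ∛342). Since Q(√187) ⊂ L and [Q(√187):Q] = 2, the tower law gives 2 | [L:Q]. Likewise Q(∛342) ⊂ L with [Q(∛342):Q] = 3 (because 342 is not a perfect cube), so 3 | [L:Q]. As gcd(2,3) = 1, [L:Q] is divisible by 6. Conversely L is generated over Q by √187 and ∛342, so [L:Q] ≤ 2·3 = 6. Therefore [Q(√187, ∛342) : Q] = 6.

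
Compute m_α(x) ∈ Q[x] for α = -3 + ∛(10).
m_α(x) = x^3 + 9x^2 + 27x + 17

Set β = α + 3 = ∛(10), so β^3 = 10. Then (α + 3)^3 - 10 = 0, i.e. α is a root of g(x) = (x + 3)^3 - 10 = x^3 + 9x^2 + 27x + 17. Since g(x) = h(x + 3) where h(x) = x^3 - 10, and h is irreducible over Q (because 10 is not a perfect cube, so h has no rational root, and a monic cubic with no rational root is irreducible), g is also irreducible (irreducibility is preserved under the substitution x → x + 3). Hence m_α(x) = x^3 + 9x^2 + 27x + 17.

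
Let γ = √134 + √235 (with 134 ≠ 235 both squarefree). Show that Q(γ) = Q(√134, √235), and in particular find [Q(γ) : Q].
[Q(γ) : Q] = 4 (equivalently, Q(γ) = Q(√134, √235))

Obviously Q(γ) ⊆ Q(√134, √235), and [Q(√134, √235):Q] = 4 (since 134, 235 are distinct squarefree integers > 1 with 31490 not a perfect square). To show equality we compute the minimal polynomial of γ. From γ = √134 + √235: γ^2 = 134 + 2√(31490) + 235 = 369 + 2√(31490), so γ^2 - 369 = 2√(31490); squaring, (γ^2 - 369)^2 = 4·31490, i.e. γ^4 - 738γ^2 + 136161 - 125960 = 0, i.e. γ^4 - 738γ^2 + 10201 = 0. So γ is a root of x^4 - 738x^2 + 10201. This polynomial is irreducible over Q: it has no rational root (each ±√134 ± √235 is irrational), and any factorization into two quadratics over Q would force √(31490) ∈ Q (pairing opposite roots) or √134, √235 ∈ Q (other pairings), all impossible. Hence [Q(γ):Q] = 4 = [Q(√134, √235):Q], so Q(γ) = Q(√134, √235).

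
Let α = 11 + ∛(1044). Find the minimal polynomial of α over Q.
m_α(x) = x^3 - 33x^2 + 363x - 2375

Set β = α - 11 = ∛(1044), so β^3 = 1044. Then (α - 11)^3 - 1044 = 0, i.e. α is a root of g(x) = (x - 11)^3 - 1044 = x^3 - 33x^2 + 363x - 2375. Since g(x) = h(x - 11) where h(x) = x^3 - 1044, and h is irreducible over Q (because 1044 is not a perfect cube, so h has no rational root, and a monic cubic with no rational root is irreducible), g is also irreducible (irreducibility is preserved under the substitution x → x - 11). Hence m_α(x) = x^3 - 33x^2 + 363x - 2375.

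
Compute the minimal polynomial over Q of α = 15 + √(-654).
m_α(x) = x^2 - 30x + 879

From α - 15 = √(-654), squaring gives (α - 15)^2 = -654, i.e. α^2 - 30α + 225 = -654, so α^2 - 30α + 879 = 0. The discriminant of x^2 - 30x + 879 is (-30)^2 - 4·(879) = 900 - 3516 = -2616, and 4·(-654) is not a perfect square in Q since -654 is squarefree and ≠ 1. Hence x^2 - 30x + 879 is irreducible over Q and is the minimal polynomial of α.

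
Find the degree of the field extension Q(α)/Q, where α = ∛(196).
[Q(α):Q] = 3

The minimal polynomial of α is x^3 - 196, irreducible over Q since 196 is not a perfect cube (so x^3 - 196 has no rational root). Hence [Q(α):Q] = deg(m_α) = 3.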